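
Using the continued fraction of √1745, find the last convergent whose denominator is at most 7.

167/4

√1745 = [41; 1, 3, 2, 2, 3, 1, 82, …] (period length 7).
Convergents:
  p_0/q_0 = 41/1
  p_1/q_1 = 42/1
  p_2/q_2 = 167/4
  p_3/q_3 = 376/9
q_2 = 4 ≤ 7 < 9 = q_3, so the answer is 167/4.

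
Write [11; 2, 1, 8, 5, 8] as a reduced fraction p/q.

Using pₖ = aₖpₖ₋₁ + pₖ₋₂ and qₖ = aₖqₖ₋₁ + qₖ₋₂:
  k=0: a=11, p=11, q=1
  k=1: a=2, p=23, q=2
  k=2: a=1, p=34, q=3
  k=3: a=8, p=295, q=26
  k=4: a=5, p=1509, q=133
  k=5: a=8, p=12367, q=1090

12367/1090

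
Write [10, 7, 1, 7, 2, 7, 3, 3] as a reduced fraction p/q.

105441/10412

Fold from the inside: start with 3/1.
  3 + 1/3 = 10/3
  7 + 3/10 = 73/10
  2 + 10/73 = 156/73
  7 + 73/156 = 1165/156
  1 + 156/1165 = 1321/1165
  7 + 1165/1321 = 10412/1321
  10 + 1321/10412 = 105441/10412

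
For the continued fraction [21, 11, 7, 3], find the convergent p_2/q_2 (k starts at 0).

Using pₖ = aₖpₖ₋₁ + pₖ₋₂, qₖ = aₖqₖ₋₁ + qₖ₋₂ (with p₋₁=1, p₋₂=0, q₋₁=0, q₋₂=1):
  k=0: a=21, p=21, q=1
  k=1: a=11, p=232, q=11
  k=2: a=7, p=1645, q=78

1645/78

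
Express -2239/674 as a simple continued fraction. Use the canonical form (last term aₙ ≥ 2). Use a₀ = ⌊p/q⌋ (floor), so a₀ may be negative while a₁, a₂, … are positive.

-2239 = -4×674 + 457
674 = 1×457 + 217
457 = 2×217 + 23
217 = 9×23 + 10
23 = 2×10 + 3
10 = 3×3 + 1
3 = 3×1 + 0  (stop)
So -2239/674 = [-4; 1, 2, 9, 2, 3, 3].

[-4; 1, 2, 9, 2, 3, 3]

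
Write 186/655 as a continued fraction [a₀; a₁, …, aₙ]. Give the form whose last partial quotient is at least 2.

[0; 3, 1, 1, 11, 8]

186 = 0*655 + 186
655 = 3*186 + 97
186 = 1*97 + 89
97 = 1*89 + 8
89 = 11*8 + 1
8 = 8*1 + 0  (stop)
So 186/655 = [0; 3, 1, 1, 11, 8].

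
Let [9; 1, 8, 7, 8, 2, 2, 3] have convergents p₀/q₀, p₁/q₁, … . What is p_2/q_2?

Using pₖ = aₖpₖ₋₁ + pₖ₋₂, qₖ = aₖqₖ₋₁ + qₖ₋₂ (with p₋₁=1, p₋₂=0, q₋₁=0, q₋₂=1):
  k=0: a=9, p=9, q=1
  k=1: a=1, p=10, q=1
  k=2: a=8, p=89, q=9

89/9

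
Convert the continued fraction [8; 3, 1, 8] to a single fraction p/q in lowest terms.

Fold from the inside: start with 8/1.
  1 + 1/8 = 9/8
  3 + 8/9 = 35/9
  8 + 9/35 = 289/35

289/35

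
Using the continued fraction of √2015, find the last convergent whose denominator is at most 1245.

√2015 = [44; 1, 7, 1, 88, …] (period length 4).
Convergents:
  p_0/q_0 = 44/1
  p_1/q_1 = 45/1
  p_2/q_2 = 359/8
  p_3/q_3 = 404/9
  p_4/q_4 = 35911/800
  p_5/q_5 = 36315/809
  p_6/q_6 = 290116/6463
q_5 = 809 ≤ 1245 < 6463 = q_6, so the answer is 36315/809.

36315/809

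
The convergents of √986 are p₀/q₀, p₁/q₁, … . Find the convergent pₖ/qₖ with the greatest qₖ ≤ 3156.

√986 = [31; 2, 2, 62, …] (period length 3).
Convergents:
  p_0/q_0 = 31/1
  p_1/q_1 = 63/2
  p_2/q_2 = 157/5
  p_3/q_3 = 9797/312
  p_4/q_4 = 19751/629
  p_5/q_5 = 49299/1570
  p_6/q_6 = 3076289/97969
q_5 = 1570 ≤ 3156 < 97969 = q_6, so the answer is 49299/1570.

49299/1570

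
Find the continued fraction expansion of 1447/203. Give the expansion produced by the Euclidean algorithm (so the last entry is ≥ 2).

[7; 7, 1, 4, 5]

1447 = 7×203 + 26
203 = 7×26 + 21
26 = 1×21 + 5
21 = 4×5 + 1
5 = 5×1 + 0  (stop)
So 1447/203 = [7; 7, 1, 4, 5].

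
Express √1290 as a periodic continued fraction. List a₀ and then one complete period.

a₀ = ⌊√1290⌋ = 35.
With m₀=0, d₀=1 and mₖ₊₁ = dₖaₖ − mₖ, dₖ₊₁ = (n − mₖ₊₁²)/dₖ, aₖ₊₁ = ⌊(a₀+mₖ₊₁)/dₖ₊₁⌋:
  k=1: m=35, d=65, a=1
  k=2: m=30, d=6, a=10
  k=3: m=30, d=65, a=1
  k=4: m=35, d=1, a=70
d=1 and a=2a₀=70 at k=4, so the next step gives (m, d) = (35, 65) again — its k=1 value — and the period has length 4.

[35; 1, 10, 1, 70]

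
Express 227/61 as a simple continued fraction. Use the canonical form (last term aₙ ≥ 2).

[3; 1, 2, 1, 1, 2, 3]

227 = 3×61 + 44
61 = 1×44 + 17
44 = 2×17 + 10
17 = 1×10 + 7
10 = 1×7 + 3
7 = 2×3 + 1
3 = 3×1 + 0  (stop)
So 227/61 = [3; 1, 2, 1, 1, 2, 3].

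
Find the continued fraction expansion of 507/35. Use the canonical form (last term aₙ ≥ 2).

[14; 2, 17]

507 = 14×35 + 17
35 = 2×17 + 1
17 = 17×1 + 0  (stop)
So 507/35 = [14; 2, 17].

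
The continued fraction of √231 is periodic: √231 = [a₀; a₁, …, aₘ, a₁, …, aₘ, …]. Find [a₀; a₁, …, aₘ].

[15; 5, 30]

a₀ = ⌊√231⌋ = 15.
With m₀=0, d₀=1 and mₖ₊₁ = dₖaₖ − mₖ, dₖ₊₁ = (n − mₖ₊₁²)/dₖ, aₖ₊₁ = ⌊(a₀+mₖ₊₁)/dₖ₊₁⌋:
  k=1: m=15, d=6, a=5
  k=2: m=15, d=1, a=30
d=1 and a=2a₀=30 at k=2, so the next step gives (m, d) = (15, 6) again — its k=1 value — and the period has length 2.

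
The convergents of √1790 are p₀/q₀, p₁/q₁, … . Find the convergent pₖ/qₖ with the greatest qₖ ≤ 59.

√1790 = [42; 3, 4, 8, 4, 3, 84, …] (period length 6).
Convergents:
  p_0/q_0 = 42/1
  p_1/q_1 = 127/3
  p_2/q_2 = 550/13
  p_3/q_3 = 4527/107
q_2 = 13 ≤ 59 < 107 = q_3, so the answer is 550/13.

550/13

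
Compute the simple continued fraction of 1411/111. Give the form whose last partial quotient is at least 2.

1411 = 12·111 + 79
111 = 1·79 + 32
79 = 2·32 + 15
32 = 2·15 + 2
15 = 7·2 + 1
2 = 2·1 + 0  (stop)
So 1411/111 = [12; 1, 2, 2, 7, 2].

[12; 1, 2, 2, 7, 2]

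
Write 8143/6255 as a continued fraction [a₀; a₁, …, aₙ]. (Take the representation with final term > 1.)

8143 = 1·6255 + 1888
6255 = 3·1888 + 591
1888 = 3·591 + 115
591 = 5·115 + 16
115 = 7·16 + 3
16 = 5·3 + 1
3 = 3·1 + 0  (stop)
So 8143/6255 = [1; 3, 3, 5, 7, 5, 3].

[1; 3, 3, 5, 7, 5, 3]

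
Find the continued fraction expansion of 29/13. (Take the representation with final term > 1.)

29 = 2·13 + 3
13 = 4·3 + 1
3 = 3·1 + 0  (stop)
So 29/13 = [2; 4, 3].

[2; 4, 3]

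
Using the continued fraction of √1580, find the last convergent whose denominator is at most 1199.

37881/953

√1580 = [39; 1, 2, 1, 78, …] (period length 4).
Convergents:
  p_0/q_0 = 39/1
  p_1/q_1 = 40/1
  p_2/q_2 = 119/3
  p_3/q_3 = 159/4
  p_4/q_4 = 12521/315
  p_5/q_5 = 12680/319
  p_6/q_6 = 37881/953
  p_7/q_7 = 50561/1272
q_6 = 953 ≤ 1199 < 1272 = q_7, so the answer is 37881/953.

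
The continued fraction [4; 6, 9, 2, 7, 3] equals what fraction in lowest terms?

Using pₖ = aₖpₖ₋₁ + pₖ₋₂ and qₖ = aₖqₖ₋₁ + qₖ₋₂:
  k=0: a=4, p=4, q=1
  k=1: a=6, p=25, q=6
  k=2: a=9, p=229, q=55
  k=3: a=2, p=483, q=116
  k=4: a=7, p=3610, q=867
  k=5: a=3, p=11313, q=2717

11313/2717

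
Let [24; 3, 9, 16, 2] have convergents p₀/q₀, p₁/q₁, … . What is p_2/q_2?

Using pₖ = aₖpₖ₋₁ + pₖ₋₂, qₖ = aₖqₖ₋₁ + qₖ₋₂ (with p₋₁=1, p₋₂=0, q₋₁=0, q₋₂=1):
  k=0: a=24, p=24, q=1
  k=1: a=3, p=73, q=3
  k=2: a=9, p=681, q=28

681/28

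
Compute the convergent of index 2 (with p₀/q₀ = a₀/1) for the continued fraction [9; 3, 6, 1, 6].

177/19

Using pₖ = aₖpₖ₋₁ + pₖ₋₂, qₖ = aₖqₖ₋₁ + qₖ₋₂ (with p₋₁=1, p₋₂=0, q₋₁=0, q₋₂=1):
  k=0: a=9, p=9, q=1
  k=1: a=3, p=28, q=3
  k=2: a=6, p=177, q=19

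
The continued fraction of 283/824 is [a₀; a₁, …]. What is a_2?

1

283 = 0·824 + 283   →  a_0 = 0
824 = 2·283 + 258   →  a_1 = 2
283 = 1·258 + 25   →  a_2 = 1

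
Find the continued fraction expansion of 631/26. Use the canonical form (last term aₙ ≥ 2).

631 = 24*26 + 7
26 = 3*7 + 5
7 = 1*5 + 2
5 = 2*2 + 1
2 = 2*1 + 0  (stop)
So 631/26 = [24; 3, 1, 2, 2].

[24; 3, 1, 2, 2]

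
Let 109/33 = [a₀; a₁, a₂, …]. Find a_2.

109 = 3·33 + 10   →  a_0 = 3
33 = 3·10 + 3   →  a_1 = 3
10 = 3·3 + 1   →  a_2 = 3

3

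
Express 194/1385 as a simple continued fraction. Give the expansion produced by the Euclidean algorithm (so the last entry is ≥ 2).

[0; 7, 7, 5, 2, 2]

194 = 0×1385 + 194
1385 = 7×194 + 27
194 = 7×27 + 5
27 = 5×5 + 2
5 = 2×2 + 1
2 = 2×1 + 0  (stop)
So 194/1385 = [0; 7, 7, 5, 2, 2].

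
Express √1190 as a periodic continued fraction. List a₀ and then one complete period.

[34; 2, 68]

a₀ = ⌊√1190⌋ = 34.
With m₀=0, d₀=1 and mₖ₊₁ = dₖaₖ − mₖ, dₖ₊₁ = (n − mₖ₊₁²)/dₖ, aₖ₊₁ = ⌊(a₀+mₖ₊₁)/dₖ₊₁⌋:
  k=1: m=34, d=34, a=2
  k=2: m=34, d=1, a=68
d=1 and a=2a₀=68 at k=2, so the next step gives (m, d) = (34, 34) again — its k=1 value — and the period has length 2.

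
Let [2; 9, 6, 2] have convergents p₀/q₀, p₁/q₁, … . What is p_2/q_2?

116/55

Using pₖ = aₖpₖ₋₁ + pₖ₋₂, qₖ = aₖqₖ₋₁ + qₖ₋₂ (with p₋₁=1, p₋₂=0, q₋₁=0, q₋₂=1):
  k=0: a=2, p=2, q=1
  k=1: a=9, p=19, q=9
  k=2: a=6, p=116, q=55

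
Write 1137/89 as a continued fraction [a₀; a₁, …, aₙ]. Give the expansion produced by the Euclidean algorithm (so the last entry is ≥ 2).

[12; 1, 3, 2, 4, 2]

1137 = 12*89 + 69
89 = 1*69 + 20
69 = 3*20 + 9
20 = 2*9 + 2
9 = 4*2 + 1
2 = 2*1 + 0  (stop)
So 1137/89 = [12; 1, 3, 2, 4, 2].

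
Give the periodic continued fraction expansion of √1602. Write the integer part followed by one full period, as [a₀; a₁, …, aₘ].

a₀ = ⌊√1602⌋ = 40.
With m₀=0, d₀=1 and mₖ₊₁ = dₖaₖ − mₖ, dₖ₊₁ = (n − mₖ₊₁²)/dₖ, aₖ₊₁ = ⌊(a₀+mₖ₊₁)/dₖ₊₁⌋:
  k=1: m=40, d=2, a=40
  k=2: m=40, d=1, a=80
d=1 and a=2a₀=80 at k=2, so the next step gives (m, d) = (40, 2) again — its k=1 value — and the period has length 2.

[40; 40, 80]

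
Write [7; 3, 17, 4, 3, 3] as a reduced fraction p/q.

Fold from the inside: start with 3/1.
  3 + 1/3 = 10/3
  4 + 3/10 = 43/10
  17 + 10/43 = 741/43
  3 + 43/741 = 2266/741
  7 + 741/2266 = 16603/2266

16603/2266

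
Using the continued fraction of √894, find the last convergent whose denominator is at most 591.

17611/589

√894 = [29; 1, 8, 1, 58, …] (period length 4).
Convergents:
  p_0/q_0 = 29/1
  p_1/q_1 = 30/1
  p_2/q_2 = 269/9
  p_3/q_3 = 299/10
  p_4/q_4 = 17611/589
  p_5/q_5 = 17910/599
q_4 = 589 ≤ 591 < 599 = q_5, so the answer is 17611/589.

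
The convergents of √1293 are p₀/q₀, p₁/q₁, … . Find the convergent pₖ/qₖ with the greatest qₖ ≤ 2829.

√1293 = [35; 1, 22, 1, 70, …] (period length 4).
Convergents:
  p_0/q_0 = 35/1
  p_1/q_1 = 36/1
  p_2/q_2 = 827/23
  p_3/q_3 = 863/24
  p_4/q_4 = 61237/1703
  p_5/q_5 = 62100/1727
  p_6/q_6 = 1427437/39697
q_5 = 1727 ≤ 2829 < 39697 = q_6, so the answer is 62100/1727.

62100/1727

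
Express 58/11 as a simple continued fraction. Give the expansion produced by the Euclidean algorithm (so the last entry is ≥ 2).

58 = 5×11 + 3
11 = 3×3 + 2
3 = 1×2 + 1
2 = 2×1 + 0  (stop)
So 58/11 = [5; 3, 1, 2].

[5; 3, 1, 2]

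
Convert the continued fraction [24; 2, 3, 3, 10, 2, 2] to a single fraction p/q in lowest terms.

Fold from the inside: start with 2/1.
  2 + 1/2 = 5/2
  10 + 2/5 = 52/5
  3 + 5/52 = 161/52
  3 + 52/161 = 535/161
  2 + 161/535 = 1231/535
  24 + 535/1231 = 30079/1231

30079/1231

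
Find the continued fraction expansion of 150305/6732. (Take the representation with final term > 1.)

[22; 3, 17, 16, 8]

150305 = 22·6732 + 2201
6732 = 3·2201 + 129
2201 = 17·129 + 8
129 = 16·8 + 1
8 = 8·1 + 0  (stop)
So 150305/6732 = [22; 3, 17, 16, 8].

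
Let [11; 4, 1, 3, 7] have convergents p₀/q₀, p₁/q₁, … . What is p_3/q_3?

Using pₖ = aₖpₖ₋₁ + pₖ₋₂, qₖ = aₖqₖ₋₁ + qₖ₋₂ (with p₋₁=1, p₋₂=0, q₋₁=0, q₋₂=1):
  k=0: a=11, p=11, q=1
  k=1: a=4, p=45, q=4
  k=2: a=1, p=56, q=5
  k=3: a=3, p=213, q=19

213/19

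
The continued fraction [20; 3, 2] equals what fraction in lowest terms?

142/7

Using pₖ = aₖpₖ₋₁ + pₖ₋₂ and qₖ = aₖqₖ₋₁ + qₖ₋₂:
  k=0: a=20, p=20, q=1
  k=1: a=3, p=61, q=3
  k=2: a=2, p=142, q=7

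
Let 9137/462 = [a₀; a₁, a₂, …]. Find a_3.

9137 = 19·462 + 359   →  a_0 = 19
462 = 1·359 + 103   →  a_1 = 1
359 = 3·103 + 50   →  a_2 = 3
103 = 2·50 + 3   →  a_3 = 2

2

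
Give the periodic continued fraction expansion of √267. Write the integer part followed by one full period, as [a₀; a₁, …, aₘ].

[16; 2, 1, 15, 1, 2, 32]

a₀ = ⌊√267⌋ = 16.
With m₀=0, d₀=1 and mₖ₊₁ = dₖaₖ − mₖ, dₖ₊₁ = (n − mₖ₊₁²)/dₖ, aₖ₊₁ = ⌊(a₀+mₖ₊₁)/dₖ₊₁⌋:
  k=1: m=16, d=11, a=2
  k=2: m=6, d=21, a=1
  k=3: m=15, d=2, a=15
  k=4: m=15, d=21, a=1
  k=5: m=6, d=11, a=2
  k=6: m=16, d=1, a=32
d=1 and a=2a₀=32 at k=6, so the next step gives (m, d) = (16, 11) again — its k=1 value — and the period has length 6.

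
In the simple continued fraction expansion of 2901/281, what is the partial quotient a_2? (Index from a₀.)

11

2901 = 10·281 + 91   →  a_0 = 10
281 = 3·91 + 8   →  a_1 = 3
91 = 11·8 + 3   →  a_2 = 11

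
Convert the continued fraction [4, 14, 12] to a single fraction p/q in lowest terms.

688/169

Fold from the inside: start with 12/1.
  14 + 1/12 = 169/12
  4 + 12/169 = 688/169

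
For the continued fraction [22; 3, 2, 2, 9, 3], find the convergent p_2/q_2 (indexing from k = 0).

Using pₖ = aₖpₖ₋₁ + pₖ₋₂, qₖ = aₖqₖ₋₁ + qₖ₋₂ (with p₋₁=1, p₋₂=0, q₋₁=0, q₋₂=1):
  k=0: a=22, p=22, q=1
  k=1: a=3, p=67, q=3
  k=2: a=2, p=156, q=7

156/7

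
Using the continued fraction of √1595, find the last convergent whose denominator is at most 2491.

√1595 = [39; 1, 14, 1, 78, …] (period length 4).
Convergents:
  p_0/q_0 = 39/1
  p_1/q_1 = 40/1
  p_2/q_2 = 599/15
  p_3/q_3 = 639/16
  p_4/q_4 = 50441/1263
  p_5/q_5 = 51080/1279
  p_6/q_6 = 765561/19169
q_5 = 1279 ≤ 2491 < 19169 = q_6, so the answer is 51080/1279.

51080/1279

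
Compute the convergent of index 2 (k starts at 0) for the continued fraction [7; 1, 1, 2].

Using pₖ = aₖpₖ₋₁ + pₖ₋₂, qₖ = aₖqₖ₋₁ + qₖ₋₂ (with p₋₁=1, p₋₂=0, q₋₁=0, q₋₂=1):
  k=0: a=7, p=7, q=1
  k=1: a=1, p=8, q=1
  k=2: a=1, p=15, q=2

15/2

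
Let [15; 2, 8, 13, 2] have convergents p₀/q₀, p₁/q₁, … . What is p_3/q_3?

Using pₖ = aₖpₖ₋₁ + pₖ₋₂, qₖ = aₖqₖ₋₁ + qₖ₋₂ (with p₋₁=1, p₋₂=0, q₋₁=0, q₋₂=1):
  k=0: a=15, p=15, q=1
  k=1: a=2, p=31, q=2
  k=2: a=8, p=263, q=17
  k=3: a=13, p=3450, q=223

3450/223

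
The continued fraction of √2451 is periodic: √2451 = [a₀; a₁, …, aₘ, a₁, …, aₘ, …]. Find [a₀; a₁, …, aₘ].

a₀ = ⌊√2451⌋ = 49.

[49; 1, 1, 32, 1, 1, 98]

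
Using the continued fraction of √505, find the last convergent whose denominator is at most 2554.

√505 = [22; 2, 8, 2, 44, …] (period length 4).
Convergents:
  p_0/q_0 = 22/1
  p_1/q_1 = 45/2
  p_2/q_2 = 382/17
  p_3/q_3 = 809/36
  p_4/q_4 = 35978/1601
  p_5/q_5 = 72765/3238
q_4 = 1601 ≤ 2554 < 3238 = q_5, so the answer is 35978/1601.

35978/1601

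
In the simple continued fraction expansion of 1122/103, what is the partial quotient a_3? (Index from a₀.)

1122 = 10·103 + 92   →  a_0 = 10
103 = 1·92 + 11   →  a_1 = 1
92 = 8·11 + 4   →  a_2 = 8
11 = 2·4 + 3   →  a_3 = 2

2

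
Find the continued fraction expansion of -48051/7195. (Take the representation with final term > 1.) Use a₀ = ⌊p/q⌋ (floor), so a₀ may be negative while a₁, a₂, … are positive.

[-7; 3, 9, 6, 1, 5, 6]

-48051 = -7·7195 + 2314
7195 = 3·2314 + 253
2314 = 9·253 + 37
253 = 6·37 + 31
37 = 1·31 + 6
31 = 5·6 + 1
6 = 6·1 + 0  (stop)
So -48051/7195 = [-7; 3, 9, 6, 1, 5, 6].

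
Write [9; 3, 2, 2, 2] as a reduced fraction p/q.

Fold from the inside: start with 2/1.
  2 + 1/2 = 5/2
  2 + 2/5 = 12/5
  3 + 5/12 = 41/12
  9 + 12/41 = 381/41

381/41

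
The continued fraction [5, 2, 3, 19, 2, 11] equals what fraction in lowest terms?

17277/3182

Fold from the inside: start with 11/1.
  2 + 1/11 = 23/11
  19 + 11/23 = 448/23
  3 + 23/448 = 1367/448
  2 + 448/1367 = 3182/1367
  5 + 1367/3182 = 17277/3182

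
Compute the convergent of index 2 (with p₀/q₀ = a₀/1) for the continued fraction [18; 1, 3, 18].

75/4

Using pₖ = aₖpₖ₋₁ + pₖ₋₂, qₖ = aₖqₖ₋₁ + qₖ₋₂ (with p₋₁=1, p₋₂=0, q₋₁=0, q₋₂=1):
  k=0: a=18, p=18, q=1
  k=1: a=1, p=19, q=1
  k=2: a=3, p=75, q=4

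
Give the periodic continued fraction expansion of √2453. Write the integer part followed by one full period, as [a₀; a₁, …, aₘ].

a₀ = ⌊√2453⌋ = 49.
With m₀=0, d₀=1 and mₖ₊₁ = dₖaₖ − mₖ, dₖ₊₁ = (n − mₖ₊₁²)/dₖ, aₖ₊₁ = ⌊(a₀+mₖ₊₁)/dₖ₊₁⌋:
  k=1: m=49, d=52, a=1
  k=2: m=3, d=47, a=1
  k=3: m=44, d=11, a=8
  k=4: m=44, d=47, a=1
  k=5: m=3, d=52, a=1
  k=6: m=49, d=1, a=98
d=1 and a=2a₀=98 at k=6, so the next step gives (m, d) = (49, 52) again — its k=1 value — and the period has length 6.

[49; 1, 1, 8, 1, 1, 98]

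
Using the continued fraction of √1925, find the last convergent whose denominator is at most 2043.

30844/703

√1925 = [43; 1, 6, 1, 86, …] (period length 4).
Convergents:
  p_0/q_0 = 43/1
  p_1/q_1 = 44/1
  p_2/q_2 = 307/7
  p_3/q_3 = 351/8
  p_4/q_4 = 30493/695
  p_5/q_5 = 30844/703
  p_6/q_6 = 215557/4913
q_5 = 703 ≤ 2043 < 4913 = q_6, so the answer is 30844/703.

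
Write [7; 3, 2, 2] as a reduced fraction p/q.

124/17

Using pₖ = aₖpₖ₋₁ + pₖ₋₂ and qₖ = aₖqₖ₋₁ + qₖ₋₂:
  k=0: a=7, p=7, q=1
  k=1: a=3, p=22, q=3
  k=2: a=2, p=51, q=7
  k=3: a=2, p=124, q=17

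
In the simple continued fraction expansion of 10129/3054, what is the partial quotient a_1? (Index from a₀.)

10129 = 3·3054 + 967   →  a_0 = 3
3054 = 3·967 + 153   →  a_1 = 3

3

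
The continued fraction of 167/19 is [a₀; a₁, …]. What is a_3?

1

167 = 8·19 + 15   →  a_0 = 8
19 = 1·15 + 4   →  a_1 = 1
15 = 3·4 + 3   →  a_2 = 3
4 = 1·3 + 1   →  a_3 = 1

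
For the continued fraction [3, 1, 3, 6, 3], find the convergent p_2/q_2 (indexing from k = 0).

Using pₖ = aₖpₖ₋₁ + pₖ₋₂, qₖ = aₖqₖ₋₁ + qₖ₋₂ (with p₋₁=1, p₋₂=0, q₋₁=0, q₋₂=1):
  k=0: a=3, p=3, q=1
  k=1: a=1, p=4, q=1
  k=2: a=3, p=15, q=4

15/4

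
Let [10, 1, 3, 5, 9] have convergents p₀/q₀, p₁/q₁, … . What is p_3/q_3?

Using pₖ = aₖpₖ₋₁ + pₖ₋₂, qₖ = aₖqₖ₋₁ + qₖ₋₂ (with p₋₁=1, p₋₂=0, q₋₁=0, q₋₂=1):
  k=0: a=10, p=10, q=1
  k=1: a=1, p=11, q=1
  k=2: a=3, p=43, q=4
  k=3: a=5, p=226, q=21

226/21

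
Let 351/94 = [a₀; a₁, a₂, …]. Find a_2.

2

351 = 3·94 + 69   →  a_0 = 3
94 = 1·69 + 25   →  a_1 = 1
69 = 2·25 + 19   →  a_2 = 2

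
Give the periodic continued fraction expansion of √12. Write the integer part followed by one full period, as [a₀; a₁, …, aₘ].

[3; 2, 6]

a₀ = ⌊√12⌋ = 3.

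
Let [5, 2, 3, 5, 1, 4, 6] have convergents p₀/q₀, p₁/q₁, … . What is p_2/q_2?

38/7

Using pₖ = aₖpₖ₋₁ + pₖ₋₂, qₖ = aₖqₖ₋₁ + qₖ₋₂ (with p₋₁=1, p₋₂=0, q₋₁=0, q₋₂=1):
  k=0: a=5, p=5, q=1
  k=1: a=2, p=11, q=2
  k=2: a=3, p=38, q=7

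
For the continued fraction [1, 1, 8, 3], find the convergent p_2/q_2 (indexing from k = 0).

17/9

Using pₖ = aₖpₖ₋₁ + pₖ₋₂, qₖ = aₖqₖ₋₁ + qₖ₋₂ (with p₋₁=1, p₋₂=0, q₋₁=0, q₋₂=1):
  k=0: a=1, p=1, q=1
  k=1: a=1, p=2, q=1
  k=2: a=8, p=17, q=9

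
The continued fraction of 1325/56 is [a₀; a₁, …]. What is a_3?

1325 = 23·56 + 37   →  a_0 = 23
56 = 1·37 + 19   →  a_1 = 1
37 = 1·19 + 18   →  a_2 = 1
19 = 1·18 + 1   →  a_3 = 1

1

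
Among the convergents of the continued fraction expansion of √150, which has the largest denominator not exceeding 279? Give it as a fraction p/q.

1188/97

√150 = [12; 4, 24, …] (period length 2).
Convergents:
  p_0/q_0 = 12/1
  p_1/q_1 = 49/4
  p_2/q_2 = 1188/97
  p_3/q_3 = 4801/392
q_2 = 97 ≤ 279 < 392 = q_3, so the answer is 1188/97.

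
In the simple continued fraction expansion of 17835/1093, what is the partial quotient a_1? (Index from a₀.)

17835 = 16·1093 + 347   →  a_0 = 16
1093 = 3·347 + 52   →  a_1 = 3

3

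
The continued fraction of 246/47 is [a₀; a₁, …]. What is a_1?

4

246 = 5·47 + 11   →  a_0 = 5
47 = 4·11 + 3   →  a_1 = 4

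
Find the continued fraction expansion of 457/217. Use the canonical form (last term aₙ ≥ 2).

457 = 2*217 + 23
217 = 9*23 + 10
23 = 2*10 + 3
10 = 3*3 + 1
3 = 3*1 + 0  (stop)
So 457/217 = [2; 9, 2, 3, 3].

[2; 9, 2, 3, 3]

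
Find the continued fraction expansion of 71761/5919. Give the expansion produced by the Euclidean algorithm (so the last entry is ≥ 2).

71761 = 12×5919 + 733
5919 = 8×733 + 55
733 = 13×55 + 18
55 = 3×18 + 1
18 = 18×1 + 0  (stop)
So 71761/5919 = [12; 8, 13, 3, 18].

[12; 8, 13, 3, 18]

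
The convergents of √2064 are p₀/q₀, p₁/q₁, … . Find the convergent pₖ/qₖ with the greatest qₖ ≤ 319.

√2064 = [45; 2, 3, 7, 3, 2, 90, …] (period length 6).
Convergents:
  p_0/q_0 = 45/1
  p_1/q_1 = 91/2
  p_2/q_2 = 318/7
  p_3/q_3 = 2317/51
  p_4/q_4 = 7269/160
  p_5/q_5 = 16855/371
q_4 = 160 ≤ 319 < 371 = q_5, so the answer is 7269/160.

7269/160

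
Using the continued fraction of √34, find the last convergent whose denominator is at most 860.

2449/420

√34 = [5; 1, 4, 1, 10, …] (period length 4).
Convergents:
  p_0/q_0 = 5/1
  p_1/q_1 = 6/1
  p_2/q_2 = 29/5
  p_3/q_3 = 35/6
  p_4/q_4 = 379/65
  p_5/q_5 = 414/71
  p_6/q_6 = 2035/349
  p_7/q_7 = 2449/420
  p_8/q_8 = 26525/4549
q_7 = 420 ≤ 860 < 4549 = q_8, so the answer is 2449/420.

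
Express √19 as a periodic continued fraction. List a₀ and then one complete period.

[4; 2, 1, 3, 1, 2, 8]

a₀ = ⌊√19⌋ = 4.
With m₀=0, d₀=1 and mₖ₊₁ = dₖaₖ − mₖ, dₖ₊₁ = (n − mₖ₊₁²)/dₖ, aₖ₊₁ = ⌊(a₀+mₖ₊₁)/dₖ₊₁⌋:
  k=1: m=4, d=3, a=2
  k=2: m=2, d=5, a=1
  k=3: m=3, d=2, a=3
  k=4: m=3, d=5, a=1
  k=5: m=2, d=3, a=2
  k=6: m=4, d=1, a=8
d=1 and a=2a₀=8 at k=6, so the next step gives (m, d) = (4, 3) again — its k=1 value — and the period has length 6.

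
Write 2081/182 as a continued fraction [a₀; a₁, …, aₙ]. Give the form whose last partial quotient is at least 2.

2081 = 11×182 + 79
182 = 2×79 + 24
79 = 3×24 + 7
24 = 3×7 + 3
7 = 2×3 + 1
3 = 3×1 + 0  (stop)
So 2081/182 = [11; 2, 3, 3, 2, 3].

[11; 2, 3, 3, 2, 3]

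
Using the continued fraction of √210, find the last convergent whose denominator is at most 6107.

47894/3305

√210 = [14; 2, 28, …] (period length 2).
Convergents:
  p_0/q_0 = 14/1
  p_1/q_1 = 29/2
  p_2/q_2 = 826/57
  p_3/q_3 = 1681/116
  p_4/q_4 = 47894/3305
  p_5/q_5 = 97469/6726
q_4 = 3305 ≤ 6107 < 6726 = q_5, so the answer is 47894/3305.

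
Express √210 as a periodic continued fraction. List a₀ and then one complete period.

a₀ = ⌊√210⌋ = 14.
With m₀=0, d₀=1 and mₖ₊₁ = dₖaₖ − mₖ, dₖ₊₁ = (n − mₖ₊₁²)/dₖ, aₖ₊₁ = ⌊(a₀+mₖ₊₁)/dₖ₊₁⌋:
  k=1: m=14, d=14, a=2
  k=2: m=14, d=1, a=28
d=1 and a=2a₀=28 at k=2, so the next step gives (m, d) = (14, 14) again — its k=1 value — and the period has length 2.

[14; 2, 28]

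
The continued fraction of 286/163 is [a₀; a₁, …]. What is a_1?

1

286 = 1·163 + 123   →  a_0 = 1
163 = 1·123 + 40   →  a_1 = 1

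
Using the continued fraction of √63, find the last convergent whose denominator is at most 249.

1897/239

√63 = [7; 1, 14, …] (period length 2).
Convergents:
  p_0/q_0 = 7/1
  p_1/q_1 = 8/1
  p_2/q_2 = 119/15
  p_3/q_3 = 127/16
  p_4/q_4 = 1897/239
  p_5/q_5 = 2024/255
q_4 = 239 ≤ 249 < 255 = q_5, so the answer is 1897/239.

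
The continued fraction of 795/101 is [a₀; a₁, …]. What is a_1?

1

795 = 7·101 + 88   →  a_0 = 7
101 = 1·88 + 13   →  a_1 = 1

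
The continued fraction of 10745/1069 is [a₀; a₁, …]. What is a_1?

10745 = 10·1069 + 55   →  a_0 = 10
1069 = 19·55 + 24   →  a_1 = 19

19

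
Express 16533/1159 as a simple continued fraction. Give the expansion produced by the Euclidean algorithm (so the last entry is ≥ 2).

16533 = 14*1159 + 307
1159 = 3*307 + 238
307 = 1*238 + 69
238 = 3*69 + 31
69 = 2*31 + 7
31 = 4*7 + 3
7 = 2*3 + 1
3 = 3*1 + 0  (stop)
So 16533/1159 = [14; 3, 1, 3, 2, 4, 2, 3].

[14; 3, 1, 3, 2, 4, 2, 3]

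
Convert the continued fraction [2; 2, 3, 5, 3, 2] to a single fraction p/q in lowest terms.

Fold from the inside: start with 2/1.
  3 + 1/2 = 7/2
  5 + 2/7 = 37/7
  3 + 7/37 = 118/37
  2 + 37/118 = 273/118
  2 + 118/273 = 664/273

664/273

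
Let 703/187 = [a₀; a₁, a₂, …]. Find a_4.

703 = 3·187 + 142   →  a_0 = 3
187 = 1·142 + 45   →  a_1 = 1
142 = 3·45 + 7   →  a_2 = 3
45 = 6·7 + 3   →  a_3 = 6
7 = 2·3 + 1   →  a_4 = 2

2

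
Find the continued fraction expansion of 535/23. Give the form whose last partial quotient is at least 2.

535 = 23·23 + 6
23 = 3·6 + 5
6 = 1·5 + 1
5 = 5·1 + 0  (stop)
So 535/23 = [23; 3, 1, 5].

[23; 3, 1, 5]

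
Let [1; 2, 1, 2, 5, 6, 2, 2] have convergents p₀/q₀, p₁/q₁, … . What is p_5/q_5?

Using pₖ = aₖpₖ₋₁ + pₖ₋₂, qₖ = aₖqₖ₋₁ + qₖ₋₂ (with p₋₁=1, p₋₂=0, q₋₁=0, q₋₂=1):
  k=0: a=1, p=1, q=1
  k=1: a=2, p=3, q=2
  k=2: a=1, p=4, q=3
  k=3: a=2, p=11, q=8
  k=4: a=5, p=59, q=43
  k=5: a=6, p=365, q=266

365/266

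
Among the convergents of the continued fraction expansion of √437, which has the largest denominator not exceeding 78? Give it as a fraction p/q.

√437 = [20; 1, 9, 2, 9, 1, 40, …] (period length 6).
Convergents:
  p_0/q_0 = 20/1
  p_1/q_1 = 21/1
  p_2/q_2 = 209/10
  p_3/q_3 = 439/21
  p_4/q_4 = 4160/199
q_3 = 21 ≤ 78 < 199 = q_4, so the answer is 439/21.

439/21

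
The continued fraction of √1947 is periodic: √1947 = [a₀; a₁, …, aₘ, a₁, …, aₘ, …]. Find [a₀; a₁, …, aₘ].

[44; 8, 88]

a₀ = ⌊√1947⌋ = 44.
With m₀=0, d₀=1 and mₖ₊₁ = dₖaₖ − mₖ, dₖ₊₁ = (n − mₖ₊₁²)/dₖ, aₖ₊₁ = ⌊(a₀+mₖ₊₁)/dₖ₊₁⌋:
  k=1: m=44, d=11, a=8
  k=2: m=44, d=1, a=88
d=1 and a=2a₀=88 at k=2, so the next step gives (m, d) = (44, 11) again — its k=1 value — and the period has length 2.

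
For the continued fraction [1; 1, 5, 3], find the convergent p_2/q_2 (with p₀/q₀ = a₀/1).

Using pₖ = aₖpₖ₋₁ + pₖ₋₂, qₖ = aₖqₖ₋₁ + qₖ₋₂ (with p₋₁=1, p₋₂=0, q₋₁=0, q₋₂=1):
  k=0: a=1, p=1, q=1
  k=1: a=1, p=2, q=1
  k=2: a=5, p=11, q=6

11/6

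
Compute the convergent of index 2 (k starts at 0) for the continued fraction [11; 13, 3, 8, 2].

443/40

Using pₖ = aₖpₖ₋₁ + pₖ₋₂, qₖ = aₖqₖ₋₁ + qₖ₋₂ (with p₋₁=1, p₋₂=0, q₋₁=0, q₋₂=1):
  k=0: a=11, p=11, q=1
  k=1: a=13, p=144, q=13
  k=2: a=3, p=443, q=40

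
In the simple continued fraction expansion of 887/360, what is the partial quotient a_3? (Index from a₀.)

2

887 = 2·360 + 167   →  a_0 = 2
360 = 2·167 + 26   →  a_1 = 2
167 = 6·26 + 11   →  a_2 = 6
26 = 2·11 + 4   →  a_3 = 2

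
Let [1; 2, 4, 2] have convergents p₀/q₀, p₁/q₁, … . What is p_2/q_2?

Using pₖ = aₖpₖ₋₁ + pₖ₋₂, qₖ = aₖqₖ₋₁ + qₖ₋₂ (with p₋₁=1, p₋₂=0, q₋₁=0, q₋₂=1):
  k=0: a=1, p=1, q=1
  k=1: a=2, p=3, q=2
  k=2: a=4, p=13, q=9

13/9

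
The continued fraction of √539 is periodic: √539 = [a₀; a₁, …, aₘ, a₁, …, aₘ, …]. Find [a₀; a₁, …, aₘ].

[23; 4, 1, 1, 1, 1, 1, 4, 46]

a₀ = ⌊√539⌋ = 23.
With m₀=0, d₀=1 and mₖ₊₁ = dₖaₖ − mₖ, dₖ₊₁ = (n − mₖ₊₁²)/dₖ, aₖ₊₁ = ⌊(a₀+mₖ₊₁)/dₖ₊₁⌋:
  k=1: m=23, d=10, a=4
  k=2: m=17, d=25, a=1
  k=3: m=8, d=19, a=1
  k=4: m=11, d=22, a=1
  k=5: m=11, d=19, a=1
  k=6: m=8, d=25, a=1
  k=7: m=17, d=10, a=4
  k=8: m=23, d=1, a=46
d=1 and a=2a₀=46 at k=8, so the next step gives (m, d) = (23, 10) again — its k=1 value — and the period has length 8.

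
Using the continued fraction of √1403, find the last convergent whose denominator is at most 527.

6480/173

√1403 = [37; 2, 5, 3, 1, 3, 5, 2, 74, …] (period length 8).
Convergents:
  p_0/q_0 = 37/1
  p_1/q_1 = 75/2
  p_2/q_2 = 412/11
  p_3/q_3 = 1311/35
  p_4/q_4 = 1723/46
  p_5/q_5 = 6480/173
  p_6/q_6 = 34123/911
q_5 = 173 ≤ 527 < 911 = q_6, so the answer is 6480/173.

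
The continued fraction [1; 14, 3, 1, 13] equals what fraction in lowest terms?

Using pₖ = aₖpₖ₋₁ + pₖ₋₂ and qₖ = aₖqₖ₋₁ + qₖ₋₂:
  k=0: a=1, p=1, q=1
  k=1: a=14, p=15, q=14
  k=2: a=3, p=46, q=43
  k=3: a=1, p=61, q=57
  k=4: a=13, p=839, q=784

839/784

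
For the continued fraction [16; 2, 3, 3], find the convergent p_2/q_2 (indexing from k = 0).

115/7

Using pₖ = aₖpₖ₋₁ + pₖ₋₂, qₖ = aₖqₖ₋₁ + qₖ₋₂ (with p₋₁=1, p₋₂=0, q₋₁=0, q₋₂=1):
  k=0: a=16, p=16, q=1
  k=1: a=2, p=33, q=2
  k=2: a=3, p=115, q=7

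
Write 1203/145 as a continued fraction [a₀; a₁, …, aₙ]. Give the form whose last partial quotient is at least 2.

1203 = 8·145 + 43
145 = 3·43 + 16
43 = 2·16 + 11
16 = 1·11 + 5
11 = 2·5 + 1
5 = 5·1 + 0  (stop)
So 1203/145 = [8; 3, 2, 1, 2, 5].

[8; 3, 2, 1, 2, 5]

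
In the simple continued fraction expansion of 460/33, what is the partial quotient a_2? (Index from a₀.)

460 = 13·33 + 31   →  a_0 = 13
33 = 1·31 + 2   →  a_1 = 1
31 = 15·2 + 1   →  a_2 = 15

15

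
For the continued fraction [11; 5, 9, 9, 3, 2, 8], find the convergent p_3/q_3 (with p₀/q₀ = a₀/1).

4691/419

Using pₖ = aₖpₖ₋₁ + pₖ₋₂, qₖ = aₖqₖ₋₁ + qₖ₋₂ (with p₋₁=1, p₋₂=0, q₋₁=0, q₋₂=1):
  k=0: a=11, p=11, q=1
  k=1: a=5, p=56, q=5
  k=2: a=9, p=515, q=46
  k=3: a=9, p=4691, q=419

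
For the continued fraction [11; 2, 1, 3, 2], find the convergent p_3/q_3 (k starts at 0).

Using pₖ = aₖpₖ₋₁ + pₖ₋₂, qₖ = aₖqₖ₋₁ + qₖ₋₂ (with p₋₁=1, p₋₂=0, q₋₁=0, q₋₂=1):
  k=0: a=11, p=11, q=1
  k=1: a=2, p=23, q=2
  k=2: a=1, p=34, q=3
  k=3: a=3, p=125, q=11

125/11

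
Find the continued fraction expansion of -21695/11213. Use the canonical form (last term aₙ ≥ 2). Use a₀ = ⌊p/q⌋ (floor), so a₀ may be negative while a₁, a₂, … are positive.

-21695 = -2·11213 + 731
11213 = 15·731 + 248
731 = 2·248 + 235
248 = 1·235 + 13
235 = 18·13 + 1
13 = 13·1 + 0  (stop)
So -21695/11213 = [-2; 15, 2, 1, 18, 13].

[-2; 15, 2, 1, 18, 13]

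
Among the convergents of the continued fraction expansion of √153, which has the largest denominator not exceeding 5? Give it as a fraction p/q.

√153 = [12; 2, 1, 2, 2, 2, 1, 2, 24, …] (period length 8).
Convergents:
  p_0/q_0 = 12/1
  p_1/q_1 = 25/2
  p_2/q_2 = 37/3
  p_3/q_3 = 99/8
q_2 = 3 ≤ 5 < 8 = q_3, so the answer is 37/3.

37/3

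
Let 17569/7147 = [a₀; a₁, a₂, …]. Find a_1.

2

17569 = 2·7147 + 3275   →  a_0 = 2
7147 = 2·3275 + 597   →  a_1 = 2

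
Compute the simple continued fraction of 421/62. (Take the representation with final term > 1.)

421 = 6·62 + 49
62 = 1·49 + 13
49 = 3·13 + 10
13 = 1·10 + 3
10 = 3·3 + 1
3 = 3·1 + 0  (stop)
So 421/62 = [6; 1, 3, 1, 3, 3].

[6; 1, 3, 1, 3, 3]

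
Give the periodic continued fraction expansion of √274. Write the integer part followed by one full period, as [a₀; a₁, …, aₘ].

a₀ = ⌊√274⌋ = 16.

[16; 1, 1, 4, 4, 1, 1, 32]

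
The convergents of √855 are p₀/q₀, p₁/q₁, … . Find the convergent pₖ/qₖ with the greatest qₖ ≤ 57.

731/25

√855 = [29; 4, 6, 4, 58, …] (period length 4).
Convergents:
  p_0/q_0 = 29/1
  p_1/q_1 = 117/4
  p_2/q_2 = 731/25
  p_3/q_3 = 3041/104
q_2 = 25 ≤ 57 < 104 = q_3, so the answer is 731/25.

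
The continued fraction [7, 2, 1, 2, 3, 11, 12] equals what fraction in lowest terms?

Using pₖ = aₖpₖ₋₁ + pₖ₋₂ and qₖ = aₖqₖ₋₁ + qₖ₋₂:
  k=0: a=7, p=7, q=1
  k=1: a=2, p=15, q=2
  k=2: a=1, p=22, q=3
  k=3: a=2, p=59, q=8
  k=4: a=3, p=199, q=27
  k=5: a=11, p=2248, q=305
  k=6: a=12, p=27175, q=3687

27175/3687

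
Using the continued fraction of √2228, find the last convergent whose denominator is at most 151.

√2228 = [47; 4, 1, 22, 1, 4, 94, …] (period length 6).
Convergents:
  p_0/q_0 = 47/1
  p_1/q_1 = 189/4
  p_2/q_2 = 236/5
  p_3/q_3 = 5381/114
  p_4/q_4 = 5617/119
  p_5/q_5 = 27849/590
q_4 = 119 ≤ 151 < 590 = q_5, so the answer is 5617/119.

5617/119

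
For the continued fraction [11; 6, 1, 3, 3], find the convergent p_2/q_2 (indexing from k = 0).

Using pₖ = aₖpₖ₋₁ + pₖ₋₂, qₖ = aₖqₖ₋₁ + qₖ₋₂ (with p₋₁=1, p₋₂=0, q₋₁=0, q₋₂=1):
  k=0: a=11, p=11, q=1
  k=1: a=6, p=67, q=6
  k=2: a=1, p=78, q=7

78/7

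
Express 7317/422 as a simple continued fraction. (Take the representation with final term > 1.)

[17; 2, 1, 19, 2, 3]

7317 = 17·422 + 143
422 = 2·143 + 136
143 = 1·136 + 7
136 = 19·7 + 3
7 = 2·3 + 1
3 = 3·1 + 0  (stop)
So 7317/422 = [17; 2, 1, 19, 2, 3].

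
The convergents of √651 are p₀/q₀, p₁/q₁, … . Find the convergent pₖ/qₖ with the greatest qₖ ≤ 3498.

√651 = [25; 1, 1, 16, 1, 1, 50, …] (period length 6).
Convergents:
  p_0/q_0 = 25/1
  p_1/q_1 = 26/1
  p_2/q_2 = 51/2
  p_3/q_3 = 842/33
  p_4/q_4 = 893/35
  p_5/q_5 = 1735/68
  p_6/q_6 = 87643/3435
  p_7/q_7 = 89378/3503
q_6 = 3435 ≤ 3498 < 3503 = q_7, so the answer is 87643/3435.

87643/3435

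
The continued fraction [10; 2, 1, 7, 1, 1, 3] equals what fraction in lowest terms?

Using pₖ = aₖpₖ₋₁ + pₖ₋₂ and qₖ = aₖqₖ₋₁ + qₖ₋₂:
  k=0: a=10, p=10, q=1
  k=1: a=2, p=21, q=2
  k=2: a=1, p=31, q=3
  k=3: a=7, p=238, q=23
  k=4: a=1, p=269, q=26
  k=5: a=1, p=507, q=49
  k=6: a=3, p=1790, q=173

1790/173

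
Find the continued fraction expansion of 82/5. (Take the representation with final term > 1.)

[16; 2, 2]

82 = 16×5 + 2
5 = 2×2 + 1
2 = 2×1 + 0  (stop)
So 82/5 = [16; 2, 2].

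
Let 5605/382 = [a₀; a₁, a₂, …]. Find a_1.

1

5605 = 14·382 + 257   →  a_0 = 14
382 = 1·257 + 125   →  a_1 = 1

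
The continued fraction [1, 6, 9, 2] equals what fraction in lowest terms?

Using pₖ = aₖpₖ₋₁ + pₖ₋₂ and qₖ = aₖqₖ₋₁ + qₖ₋₂:
  k=0: a=1, p=1, q=1
  k=1: a=6, p=7, q=6
  k=2: a=9, p=64, q=55
  k=3: a=2, p=135, q=116

135/116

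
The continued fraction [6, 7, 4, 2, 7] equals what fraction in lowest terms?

2971/484

Fold from the inside: start with 7/1.
  2 + 1/7 = 15/7
  4 + 7/15 = 67/15
  7 + 15/67 = 484/67
  6 + 67/484 = 2971/484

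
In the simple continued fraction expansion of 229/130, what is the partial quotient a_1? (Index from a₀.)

229 = 1·130 + 99   →  a_0 = 1
130 = 1·99 + 31   →  a_1 = 1

1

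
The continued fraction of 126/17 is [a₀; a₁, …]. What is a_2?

126 = 7·17 + 7   →  a_0 = 7
17 = 2·7 + 3   →  a_1 = 2
7 = 2·3 + 1   →  a_2 = 2

2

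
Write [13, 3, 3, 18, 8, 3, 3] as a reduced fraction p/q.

203352/15289

Fold from the inside: start with 3/1.
  3 + 1/3 = 10/3
  8 + 3/10 = 83/10
  18 + 10/83 = 1504/83
  3 + 83/1504 = 4595/1504
  3 + 1504/4595 = 15289/4595
  13 + 4595/15289 = 203352/15289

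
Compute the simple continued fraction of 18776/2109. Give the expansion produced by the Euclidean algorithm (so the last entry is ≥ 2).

[8; 1, 9, 3, 2, 9, 3]

18776 = 8·2109 + 1904
2109 = 1·1904 + 205
1904 = 9·205 + 59
205 = 3·59 + 28
59 = 2·28 + 3
28 = 9·3 + 1
3 = 3·1 + 0  (stop)
So 18776/2109 = [8; 1, 9, 3, 2, 9, 3].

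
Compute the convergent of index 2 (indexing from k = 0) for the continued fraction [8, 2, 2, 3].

Using pₖ = aₖpₖ₋₁ + pₖ₋₂, qₖ = aₖqₖ₋₁ + qₖ₋₂ (with p₋₁=1, p₋₂=0, q₋₁=0, q₋₂=1):
  k=0: a=8, p=8, q=1
  k=1: a=2, p=17, q=2
  k=2: a=2, p=42, q=5

42/5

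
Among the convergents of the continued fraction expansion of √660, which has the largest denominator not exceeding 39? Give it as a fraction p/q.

745/29

√660 = [25; 1, 2, 4, 2, 1, 50, …] (period length 6).
Convergents:
  p_0/q_0 = 25/1
  p_1/q_1 = 26/1
  p_2/q_2 = 77/3
  p_3/q_3 = 334/13
  p_4/q_4 = 745/29
  p_5/q_5 = 1079/42
q_4 = 29 ≤ 39 < 42 = q_5, so the answer is 745/29.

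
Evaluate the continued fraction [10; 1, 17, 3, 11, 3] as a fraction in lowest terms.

Fold from the inside: start with 3/1.
  11 + 1/3 = 34/3
  3 + 3/34 = 105/34
  17 + 34/105 = 1819/105
  1 + 105/1819 = 1924/1819
  10 + 1819/1924 = 21059/1924

21059/1924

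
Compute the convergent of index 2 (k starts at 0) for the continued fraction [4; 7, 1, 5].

Using pₖ = aₖpₖ₋₁ + pₖ₋₂, qₖ = aₖqₖ₋₁ + qₖ₋₂ (with p₋₁=1, p₋₂=0, q₋₁=0, q₋₂=1):
  k=0: a=4, p=4, q=1
  k=1: a=7, p=29, q=7
  k=2: a=1, p=33, q=8

33/8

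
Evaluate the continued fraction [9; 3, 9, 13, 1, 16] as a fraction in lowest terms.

Using pₖ = aₖpₖ₋₁ + pₖ₋₂ and qₖ = aₖqₖ₋₁ + qₖ₋₂:
  k=0: a=9, p=9, q=1
  k=1: a=3, p=28, q=3
  k=2: a=9, p=261, q=28
  k=3: a=13, p=3421, q=367
  k=4: a=1, p=3682, q=395
  k=5: a=16, p=62333, q=6687

62333/6687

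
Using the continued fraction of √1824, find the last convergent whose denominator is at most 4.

128/3

√1824 = [42; 1, 2, 2, 2, 1, 84, …] (period length 6).
Convergents:
  p_0/q_0 = 42/1
  p_1/q_1 = 43/1
  p_2/q_2 = 128/3
  p_3/q_3 = 299/7
q_2 = 3 ≤ 4 < 7 = q_3, so the answer is 128/3.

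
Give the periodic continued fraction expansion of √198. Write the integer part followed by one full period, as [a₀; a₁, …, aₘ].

a₀ = ⌊√198⌋ = 14.
With m₀=0, d₀=1 and mₖ₊₁ = dₖaₖ − mₖ, dₖ₊₁ = (n − mₖ₊₁²)/dₖ, aₖ₊₁ = ⌊(a₀+mₖ₊₁)/dₖ₊₁⌋:
  k=1: m=14, d=2, a=14
  k=2: m=14, d=1, a=28
d=1 and a=2a₀=28 at k=2, so the next step gives (m, d) = (14, 2) again — its k=1 value — and the period has length 2.

[14; 14, 28]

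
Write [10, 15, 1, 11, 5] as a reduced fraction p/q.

Fold from the inside: start with 5/1.
  11 + 1/5 = 56/5
  1 + 5/56 = 61/56
  15 + 56/61 = 971/61
  10 + 61/971 = 9771/971

9771/971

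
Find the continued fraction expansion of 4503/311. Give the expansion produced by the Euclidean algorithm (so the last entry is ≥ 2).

4503 = 14·311 + 149
311 = 2·149 + 13
149 = 11·13 + 6
13 = 2·6 + 1
6 = 6·1 + 0  (stop)
So 4503/311 = [14; 2, 11, 2, 6].

[14; 2, 11, 2, 6]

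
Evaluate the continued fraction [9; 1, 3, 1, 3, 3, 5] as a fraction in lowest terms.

Using pₖ = aₖpₖ₋₁ + pₖ₋₂ and qₖ = aₖqₖ₋₁ + qₖ₋₂:
  k=0: a=9, p=9, q=1
  k=1: a=1, p=10, q=1
  k=2: a=3, p=39, q=4
  k=3: a=1, p=49, q=5
  k=4: a=3, p=186, q=19
  k=5: a=3, p=607, q=62
  k=6: a=5, p=3221, q=329

3221/329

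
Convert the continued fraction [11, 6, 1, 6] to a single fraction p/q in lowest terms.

Fold from the inside: start with 6/1.
  1 + 1/6 = 7/6
  6 + 6/7 = 48/7
  11 + 7/48 = 535/48

535/48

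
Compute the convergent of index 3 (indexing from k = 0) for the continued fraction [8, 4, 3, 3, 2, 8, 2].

354/43

Using pₖ = aₖpₖ₋₁ + pₖ₋₂, qₖ = aₖqₖ₋₁ + qₖ₋₂ (with p₋₁=1, p₋₂=0, q₋₁=0, q₋₂=1):
  k=0: a=8, p=8, q=1
  k=1: a=4, p=33, q=4
  k=2: a=3, p=107, q=13
  k=3: a=3, p=354, q=43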